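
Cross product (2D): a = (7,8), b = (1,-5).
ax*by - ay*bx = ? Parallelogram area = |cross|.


cross = 7*(-5) - 8*1 = -35 - 8 = -43
Parallelogram area = |-43| = 43

cross = -43, parallelogram area = 43


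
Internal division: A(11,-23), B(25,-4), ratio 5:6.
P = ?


Px = (5*25 + 6*11)/11 = 191/11 = 17.3636
Py = (5*(-4) + 6*(-23))/11 = -158/11 = -14.3636

P = (17.3636, -14.3636)


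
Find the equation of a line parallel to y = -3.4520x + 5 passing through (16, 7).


Parallel lines have equal slopes.
m2 = -3.4520
b2 = 7 + 3.4520*16 = 62.2320

y = -3.4520x + 62.2320


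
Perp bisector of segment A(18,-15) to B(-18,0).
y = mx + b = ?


Midpoint = (0, -7.5)
Slope of AB = dy/dx = 15/(-36) = -0.4167
Perp slope = -dx/dy = 36/15 = 2.4000
b = My - (perp slope)*Mx = -7.5 + (-36*0)/15 = -7.5 + 0 = -7.5000

y = 2.4000x - 7.5000


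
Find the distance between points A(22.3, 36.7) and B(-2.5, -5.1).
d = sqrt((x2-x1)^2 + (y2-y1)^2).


dx = -2.5 - 22.3 = -24.8
dy = -5.1 - 36.7 = -41.8
d = sqrt(615.04 + 1747.24) = sqrt(2362.28) = 48.6033

48.6033


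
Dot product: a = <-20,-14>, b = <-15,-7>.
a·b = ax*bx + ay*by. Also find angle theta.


a·b = -20*(-15) - 14*(-7) = 300 + 98 = 398
|a| = sqrt(400+196) = 24.4131
|b| = sqrt(225+49) = 16.5529
cos(theta) = 398/(sqrt(596)*sqrt(274)) = 398/sqrt(163304) = 0.984883
theta = arccos(398/sqrt(163304)) = 9.9751 degrees

a·b = 398, theta = 9.9751 deg


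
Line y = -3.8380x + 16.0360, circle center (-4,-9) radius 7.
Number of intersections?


Substitute y = -3.8380x + 16.0360: (x+ 4)^2 + (-3.8380x+16.0360+ 9)^2 = 49
Expand to Ax^2 + Bx + C = 0, where b-k = 25.036
A = 1+m^2 = 15.730244
B = 2(m(b-k) - h) = 2(-3.8380*25.036 + 4) = -184.176336
C = h^2 + (b-k)^2 - r^2 = 16 + 626.801296 - 49 = 593.801296
disc = B^2-4AC = 33920.9227 - 37362.5571 = -3441.6344
disc < 0

0 intersection points


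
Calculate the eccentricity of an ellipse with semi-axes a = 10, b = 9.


c = sqrt(100-81) = sqrt(19) = 4.3589
e = c/a = sqrt(19)/10 = 0.4359

e = 0.4359


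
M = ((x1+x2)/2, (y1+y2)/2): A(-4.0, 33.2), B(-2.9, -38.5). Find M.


Mx = (-4.0 - 2.9)/2 = -6.9/2 = -3.4500
My = (33.2 - 38.5)/2 = -5.3/2 = -2.6500

(-3.4500, -2.6500)


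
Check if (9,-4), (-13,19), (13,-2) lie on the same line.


9*(19+ 2) - 13*(-2+ 4) + 13*(-4-19)
= 189 - 26 - 299 = -136

No, not collinear (determinant = -136)


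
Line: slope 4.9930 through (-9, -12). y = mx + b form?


y + 12 = 4.9930(x + 9)
y = 4.9930x - 12 - 4.9930*(-9)
y = 4.9930x + 32.9370

y = 4.9930x + 32.9370


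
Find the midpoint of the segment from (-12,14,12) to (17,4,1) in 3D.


Mx = (-12+17)/2 = 2.5000
My = (14+4)/2 = 9.0000
Mz = (12+1)/2 = 6.5000

M = (2.5000, 9.0000, 6.5000)


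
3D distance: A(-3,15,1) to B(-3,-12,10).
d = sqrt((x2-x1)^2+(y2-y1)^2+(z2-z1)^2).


dx=0, dy=-27, dz=9
d = sqrt(0+729+81) = sqrt(810) = 28.4605

28.4605


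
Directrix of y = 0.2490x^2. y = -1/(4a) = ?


a = 0.2490
1/(4a) = 1.0040
directrix: y = -1.0040 = -1.0040

y = -1.0040


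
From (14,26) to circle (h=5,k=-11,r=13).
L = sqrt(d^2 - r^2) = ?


d = sqrt((14-5)^2 + (26+ 11)^2) = sqrt(81+1369) = 38.0789
L = sqrt(1450.0000 - 169) = sqrt(1281.0000) = 35.7911

35.7911


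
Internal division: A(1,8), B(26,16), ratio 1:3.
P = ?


Px = (1*26 + 3*1)/4 = 29/4 = 7.2500
Py = (1*16 + 3*8)/4 = 40/4 = 10.0000

P = (7.2500, 10.0000)


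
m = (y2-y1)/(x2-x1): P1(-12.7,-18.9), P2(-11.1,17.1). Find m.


dy = 17.1 + 18.9 = 36.0
dx = -11.1 + 12.7 = 1.6
m = 36.0/1.6 = 22.5000

m = 22.5000


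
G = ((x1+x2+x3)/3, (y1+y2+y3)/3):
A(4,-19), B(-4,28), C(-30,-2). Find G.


Gx = (4- 4- 30)/3 = -30/3 = -10.0000
Gy = (-19+28- 2)/3 = 7/3 = 2.3333

G = (-10.0000, 2.3333)


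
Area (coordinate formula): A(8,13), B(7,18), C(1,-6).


8*(18+ 6) = 192
7*(-6-13) = -133
1*(13-18) = -5
sum = 54
Area = |54|/2 = 27.0000

27.0000 sq units


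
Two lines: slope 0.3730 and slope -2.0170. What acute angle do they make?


m1-m2 = 2.39
1+m1*m2 = 0.247659
tan(theta) = |2.39/0.247659| = 9.650366
theta = arctan(|2.39/0.247659|) = 84.0840 degrees (acute angle)

84.0840 degrees


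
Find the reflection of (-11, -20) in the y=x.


Reflection rule for y=x: (y, x)
(-11, -20) -> (-20, -11)

(-20, -11)


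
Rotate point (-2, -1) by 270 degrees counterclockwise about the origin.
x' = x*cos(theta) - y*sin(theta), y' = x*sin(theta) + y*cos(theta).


cos(270) = 0, sin(270) = -1
x' = -2*0 + 1*(-1) = -1
y' = -2*(-1) - 1*0 = 2

(-1, 2)


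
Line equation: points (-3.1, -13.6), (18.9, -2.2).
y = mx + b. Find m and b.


m = (11.4)/(22.0) = 0.5182
b = y1 - m*x1 = -13.6 - (11.4*(-3.1))/(22.0) = -13.6 + 1.6064 = -11.9936

y = 0.5182x - 11.9936


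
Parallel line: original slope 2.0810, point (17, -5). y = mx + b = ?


Parallel lines have equal slopes.
m2 = 2.0810
b2 = -5 - 2.0810*17 = -40.3770

y = 2.0810x - 40.3770


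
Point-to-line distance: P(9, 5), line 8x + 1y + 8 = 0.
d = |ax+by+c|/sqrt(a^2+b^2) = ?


|8*9 + 1*5 + 8| = |85| = 85
sqrt(64 + 1) = sqrt(65) = 8.0623
d = 85/sqrt(65) = 10.5430

10.5430


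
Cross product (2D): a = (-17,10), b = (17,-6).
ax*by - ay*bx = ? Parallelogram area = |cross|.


cross = -17*(-6) - 10*17 = 102 - 170 = -68
Parallelogram area = |-68| = 68

cross = -68, parallelogram area = 68


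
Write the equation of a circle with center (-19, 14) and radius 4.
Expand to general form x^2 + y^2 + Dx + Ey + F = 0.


(x+ 19)^2 + (y-14)^2 = 4^2
D = -2h = 38, E = -2k = -28
F = h^2+k^2-r^2 = 361+196-16 = 541

x^2 + y^2 + 38x - 28y + 541 = 0


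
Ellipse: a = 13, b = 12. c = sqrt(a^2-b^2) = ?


c^2 = 13^2 - 12^2 = 169 - 144 = 25
c = sqrt(25) = 5.0000

c = 5.0000


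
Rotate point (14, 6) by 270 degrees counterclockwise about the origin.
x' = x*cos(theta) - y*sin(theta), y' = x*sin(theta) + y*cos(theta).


cos(270) = 0, sin(270) = -1
x' = 14*0 - 6*(-1) = 6
y' = 14*(-1) + 6*0 = -14

(6, -14)


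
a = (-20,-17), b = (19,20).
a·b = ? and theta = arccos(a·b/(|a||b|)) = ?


a·b = -20*19 - 17*20 = -380 - 340 = -720
|a| = sqrt(400+289) = 26.2488
|b| = sqrt(361+400) = 27.5862
cos(theta) = -720/(sqrt(689)*sqrt(761)) = -720/sqrt(524329) = -0.994330
theta = arccos(-720/sqrt(524329)) = 173.8957 degrees

a·b = -720, theta = 173.8957 deg


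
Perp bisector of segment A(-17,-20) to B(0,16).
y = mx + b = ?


Midpoint = (-8.5, -2)
Slope of AB = dy/dx = 36/17 = 2.1176
Perp slope = -dx/dy = -17/36 = -0.4722
b = My - (perp slope)*Mx = -2 + (17*(-8.5))/36 = -2 - 4.0139 = -6.0139

y = -0.4722x - 6.0139


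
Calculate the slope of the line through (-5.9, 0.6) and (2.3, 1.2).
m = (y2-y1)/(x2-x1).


dy = 1.2 - 0.6 = 0.6
dx = 2.3 + 5.9 = 8.2
m = 0.6/8.2 = 0.0732

m = 0.0732


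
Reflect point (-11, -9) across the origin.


Reflection rule for origin: (-x, -y)
(-11, -9) -> (11, 9)

(11, 9)


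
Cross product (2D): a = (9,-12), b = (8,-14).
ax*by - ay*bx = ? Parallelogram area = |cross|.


cross = 9*(-14) + 12*8 = -126 + 96 = -30
Parallelogram area = |-30| = 30

cross = -30, parallelogram area = 30


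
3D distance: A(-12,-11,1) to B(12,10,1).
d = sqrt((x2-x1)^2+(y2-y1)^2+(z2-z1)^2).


dx=24, dy=21, dz=0
d = sqrt(576+441+0) = sqrt(1017) = 31.8904

31.8904


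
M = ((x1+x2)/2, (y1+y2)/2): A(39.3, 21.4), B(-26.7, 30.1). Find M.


Mx = (39.3 - 26.7)/2 = 12.6/2 = 6.3000
My = (21.4 + 30.1)/2 = 51.5/2 = 25.7500

(6.3000, 25.7500)


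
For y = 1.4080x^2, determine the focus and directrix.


a = 1.4080
1/(4a) = 0.1776
Focus = (0, 0.1776)
Directrix: y = -0.1776

Focus = (0, 0.1776), Directrix: y = -0.1776


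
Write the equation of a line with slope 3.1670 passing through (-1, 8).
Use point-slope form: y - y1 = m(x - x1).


y - 8 = 3.1670(x + 1)
y = 3.1670x + 8 - 3.1670*(-1)
y = 3.1670x + 11.1670

y = 3.1670x + 11.1670


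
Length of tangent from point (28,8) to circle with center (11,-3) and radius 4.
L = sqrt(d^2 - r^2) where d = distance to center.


d = sqrt((28-11)^2 + (8+ 3)^2) = sqrt(289+121) = 20.2485
L = sqrt(410.0000 - 16) = sqrt(394.0000) = 19.8494

19.8494


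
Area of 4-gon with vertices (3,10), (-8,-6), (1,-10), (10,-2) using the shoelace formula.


sum(xi*y_{i+1}) = 3*(-6) - 8*(-10) + 1*(-2) + 10*10 = 160
sum(yi*x_{i+1}) = 10*(-8) - 6*1 - 10*10 - 2*3 = -192
Area = |160 + 192|/2 = 352/2 = 176.0000

176.0000 sq units


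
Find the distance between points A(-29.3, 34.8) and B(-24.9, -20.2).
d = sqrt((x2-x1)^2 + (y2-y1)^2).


dx = -24.9 + 29.3 = 4.4
dy = -20.2 - 34.8 = -55.0
d = sqrt(19.36 + 3025.0) = sqrt(3044.36) = 55.1757

55.1757


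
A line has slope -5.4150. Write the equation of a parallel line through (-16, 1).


Parallel lines have equal slopes.
m2 = -5.4150
b2 = 1 + 5.4150*(-16) = -85.6400

y = -5.4150x - 85.6400


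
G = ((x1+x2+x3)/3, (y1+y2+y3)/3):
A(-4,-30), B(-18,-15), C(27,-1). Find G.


Gx = (-4- 18+27)/3 = 5/3 = 1.6667
Gy = (-30- 15- 1)/3 = -46/3 = -15.3333

G = (1.6667, -15.3333)


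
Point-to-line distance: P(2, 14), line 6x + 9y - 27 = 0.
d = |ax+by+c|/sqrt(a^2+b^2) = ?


|6*2 + 9*14 - 27| = |111| = 111
sqrt(36 + 81) = sqrt(117) = 10.8167
d = 111/sqrt(117) = 10.2620

10.2620


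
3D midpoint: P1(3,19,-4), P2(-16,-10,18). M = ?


Mx = (3- 16)/2 = -6.5000
My = (19- 10)/2 = 4.5000
Mz = (-4+18)/2 = 7.0000

M = (-6.5000, 4.5000, 7.0000)


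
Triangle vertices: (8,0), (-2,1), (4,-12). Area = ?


8*(1+ 12) = 104
-2*(-12-0) = 24
4*(0-1) = -4
sum = 124
Area = |124|/2 = 62.0000

62.0000 sq units


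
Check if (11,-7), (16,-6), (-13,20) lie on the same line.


11*(-6-20) + 16*(20+ 7) - 13*(-7+ 6)
= -286 + 432 + 13 = 159

No, not collinear (determinant = 159)


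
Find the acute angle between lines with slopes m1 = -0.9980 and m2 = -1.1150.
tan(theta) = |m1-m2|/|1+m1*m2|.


m1-m2 = 0.117
1+m1*m2 = 2.11277
tan(theta) = |0.117/2.11277| = 0.055378
theta = arctan(|0.117/2.11277|) = 3.1697 degrees (acute angle)

3.1697 degrees


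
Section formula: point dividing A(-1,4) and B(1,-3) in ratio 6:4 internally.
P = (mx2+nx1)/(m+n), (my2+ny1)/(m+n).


Px = (6*1 + 4*(-1))/10 = 2/10 = 0.2000
Py = (6*(-3) + 4*4)/10 = -2/10 = -0.2000

P = (0.2000, -0.2000)


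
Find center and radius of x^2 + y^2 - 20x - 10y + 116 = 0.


h = -D/2 = 20/2 = 10
k = -E/2 = 10/2 = 5
r^2 = h^2 + k^2 - F = 100 + 25 - 116 = 9
r = 3

Center (10, 5), radius = 3


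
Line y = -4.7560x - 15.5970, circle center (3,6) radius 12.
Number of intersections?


Substitute y = -4.7560x - 15.5970: (x-3)^2 + (-4.7560x- 15.5970-6)^2 = 144
Expand to Ax^2 + Bx + C = 0, where b-k = -21.597
A = 1+m^2 = 23.619536
B = 2(m(b-k) - h) = 2(-4.7560*(-21.597) - 3) = 199.430664
C = h^2 + (b-k)^2 - r^2 = 9 + 466.430409 - 144 = 331.430409
disc = B^2-4AC = 39772.5897 - 31312.9299 = 8459.6598
disc > 0

2 intersection points


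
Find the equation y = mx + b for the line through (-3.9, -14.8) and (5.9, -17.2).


m = (-2.4)/(9.8) = -0.2449
b = y1 - m*x1 = -14.8 - (-2.4*(-3.9))/(9.8) = -14.8 - 0.9551 = -15.7551

y = -0.2449x - 15.7551


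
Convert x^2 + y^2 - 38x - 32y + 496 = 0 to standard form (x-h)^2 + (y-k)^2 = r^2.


h = -D/2 = 38/2 = 19
k = -E/2 = 32/2 = 16
r^2 = h^2 + k^2 - F = 361 + 256 - 496 = 121
r = 11

Center (19, 16), radius = 11


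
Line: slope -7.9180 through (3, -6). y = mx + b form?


y + 6 = -7.9180(x - 3)
y = -7.9180x - 6 + 7.9180*3
y = -7.9180x + 17.7540

y = -7.9180x + 17.7540


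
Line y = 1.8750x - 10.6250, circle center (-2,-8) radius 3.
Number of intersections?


Substitute y = 1.8750x - 10.6250: (x+ 2)^2 + (1.8750x- 10.6250+ 8)^2 = 9
Expand to Ax^2 + Bx + C = 0, where b-k = -2.625
A = 1+m^2 = 4.515625
B = 2(m(b-k) - h) = 2(1.8750*(-2.625) + 2) = -5.84375
C = h^2 + (b-k)^2 - r^2 = 4 + 6.890625 - 9 = 1.890625
disc = B^2-4AC = 34.1494 - 34.1494 = 0
disc = 0

1 intersection point (tangent)


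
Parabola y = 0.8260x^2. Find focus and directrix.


a = 0.8260
1/(4a) = 0.3027
Focus = (0, 0.3027)
Directrix: y = -0.3027

Focus = (0, 0.3027), Directrix: y = -0.3027


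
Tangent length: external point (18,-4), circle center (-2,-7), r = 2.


d = sqrt((18+ 2)^2 + (-4+ 7)^2) = sqrt(400+9) = 20.2237
L = sqrt(409.0000 - 4) = sqrt(405.0000) = 20.1246

20.1246


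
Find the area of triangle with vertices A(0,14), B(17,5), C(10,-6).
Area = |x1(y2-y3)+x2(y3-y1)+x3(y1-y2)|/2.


0*(5+ 6) = 0
17*(-6-14) = -340
10*(14-5) = 90
sum = -250
Area = |-250|/2 = 125.0000

125.0000 sq units


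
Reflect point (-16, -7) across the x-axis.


Reflection rule for x-axis: (x, -y)
(-16, -7) -> (-16, 7)

(-16, 7)


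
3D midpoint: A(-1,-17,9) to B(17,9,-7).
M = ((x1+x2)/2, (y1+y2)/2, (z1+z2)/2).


Mx = (-1+17)/2 = 8.0000
My = (-17+9)/2 = -4.0000
Mz = (9- 7)/2 = 1.0000

M = (8.0000, -4.0000, 1.0000)


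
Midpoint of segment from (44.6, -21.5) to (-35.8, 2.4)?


Mx = (44.6 - 35.8)/2 = 8.8/2 = 4.4000
My = (-21.5 + 2.4)/2 = -19.1/2 = -9.5500

(4.4000, -9.5500)


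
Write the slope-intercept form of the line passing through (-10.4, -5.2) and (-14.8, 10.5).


m = (15.7)/(-4.4) = -3.5682
b = y1 - m*x1 = -5.2 - (15.7*(-10.4))/(-4.4) = -5.2 - 37.1091 = -42.3091

y = -3.5682x - 42.3091


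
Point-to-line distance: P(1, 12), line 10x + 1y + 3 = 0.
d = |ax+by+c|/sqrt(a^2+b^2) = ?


|10*1 + 1*12 + 3| = |25| = 25
sqrt(100 + 1) = sqrt(101) = 10.0499
d = 25/sqrt(101) = 2.4876

2.4876


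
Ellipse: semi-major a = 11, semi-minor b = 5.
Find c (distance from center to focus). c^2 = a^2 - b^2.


c^2 = 11^2 - 5^2 = 121 - 25 = 96
c = sqrt(96) = 9.7980

c = 9.7980


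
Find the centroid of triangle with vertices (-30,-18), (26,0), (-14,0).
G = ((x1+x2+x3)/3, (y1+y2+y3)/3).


Gx = (-30+26- 14)/3 = -18/3 = -6.0000
Gy = (-18+0+0)/3 = -18/3 = -6.0000

G = (-6.0000, -6.0000)


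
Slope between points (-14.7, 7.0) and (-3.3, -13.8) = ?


dy = -13.8 - 7.0 = -20.8
dx = -3.3 + 14.7 = 11.4
m = -20.8/11.4 = -1.8246

m = -1.8246


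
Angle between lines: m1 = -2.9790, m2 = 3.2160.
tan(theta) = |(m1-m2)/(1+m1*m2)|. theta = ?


m1-m2 = -6.195
1+m1*m2 = -8.580464
tan(theta) = |-6.195/(-8.580464)| = 0.721989
theta = arctan(|-6.195/(-8.580464)|) = 35.8289 degrees (acute angle)

35.8289 degrees


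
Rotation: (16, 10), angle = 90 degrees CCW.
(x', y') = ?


cos(90) = 0, sin(90) = 1
x' = 16*0 - 10*1 = -10
y' = 16*1 + 10*0 = 16

(-10, 16)


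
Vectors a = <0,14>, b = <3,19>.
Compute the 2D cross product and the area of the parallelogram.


cross = 0*19 - 14*3 = 0 - 42 = -42
Parallelogram area = |-42| = 42

cross = -42, parallelogram area = 42


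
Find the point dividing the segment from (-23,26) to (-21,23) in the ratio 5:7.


Px = (5*(-21) + 7*(-23))/12 = -266/12 = -22.1667
Py = (5*23 + 7*26)/12 = 297/12 = 24.7500

P = (-22.1667, 24.7500)


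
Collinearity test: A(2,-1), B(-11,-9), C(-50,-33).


2*(-9+ 33) - 11*(-33+ 1) - 50*(-1+ 9)
= 48 + 352 - 400 = 0

Yes, collinear (determinant = 0)


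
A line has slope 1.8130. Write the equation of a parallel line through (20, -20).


Parallel lines have equal slopes.
m2 = 1.8130
b2 = -20 - 1.8130*20 = -56.2600

y = 1.8130x - 56.2600


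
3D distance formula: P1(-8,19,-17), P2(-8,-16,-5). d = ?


dx=0, dy=-35, dz=12
d = sqrt(0+1225+144) = sqrt(1369) = 37.0000

37.0000


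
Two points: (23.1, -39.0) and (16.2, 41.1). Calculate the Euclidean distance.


dx = 16.2 - 23.1 = -6.9
dy = 41.1 + 39.0 = 80.1
d = sqrt(47.61 + 6416.01) = sqrt(6463.62) = 80.3966

80.3966


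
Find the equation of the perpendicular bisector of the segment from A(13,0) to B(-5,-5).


Midpoint = (4, -2.5)
Slope of AB = dy/dx = -5/(-18) = 0.2778
Perp slope = -dx/dy = -18/5 = -3.6000
b = My - (perp slope)*Mx = -2.5 + (-18*4)/(-5) = -2.5 + 14.4000 = 11.9000

y = -3.6000x + 11.9000


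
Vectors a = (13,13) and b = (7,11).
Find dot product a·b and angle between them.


a·b = 13*7 + 13*11 = 91 + 143 = 234
|a| = sqrt(169+169) = 18.3848
|b| = sqrt(49+121) = 13.0384
cos(theta) = 234/(sqrt(338)*sqrt(170)) = 234/sqrt(57460) = 0.976187
theta = arccos(234/sqrt(57460)) = 12.5288 degrees

a·b = 234, theta = 12.5288 deg


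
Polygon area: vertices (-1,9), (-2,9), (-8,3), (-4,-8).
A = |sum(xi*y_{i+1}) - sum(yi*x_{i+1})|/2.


sum(xi*y_{i+1}) = -1*9 - 2*3 - 8*(-8) - 4*9 = 13
sum(yi*x_{i+1}) = 9*(-2) + 9*(-8) + 3*(-4) - 8*(-1) = -94
Area = |13 + 94|/2 = 107/2 = 53.5000

53.5000 sq units


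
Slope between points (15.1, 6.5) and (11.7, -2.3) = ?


dy = -2.3 - 6.5 = -8.8
dx = 11.7 - 15.1 = -3.4
m = -8.8/(-3.4) = 2.5882

m = 2.5882


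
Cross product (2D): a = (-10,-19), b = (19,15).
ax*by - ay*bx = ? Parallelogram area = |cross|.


cross = -10*15 + 19*19 = -150 + 361 = 211
Parallelogram area = |211| = 211

cross = 211, parallelogram area = 211


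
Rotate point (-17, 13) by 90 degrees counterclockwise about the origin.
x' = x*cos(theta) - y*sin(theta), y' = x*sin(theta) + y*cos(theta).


cos(90) = 0, sin(90) = 1
x' = -17*0 - 13*1 = -13
y' = -17*1 + 13*0 = -17

(-13, -17)


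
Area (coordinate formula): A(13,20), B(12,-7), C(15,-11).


13*(-7+ 11) = 52
12*(-11-20) = -372
15*(20+ 7) = 405
sum = 85
Area = |85|/2 = 42.5000

42.5000 sq units


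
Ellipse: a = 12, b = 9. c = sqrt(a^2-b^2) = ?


c^2 = 12^2 - 9^2 = 144 - 81 = 63
c = sqrt(63) = 7.9373

c = 7.9373


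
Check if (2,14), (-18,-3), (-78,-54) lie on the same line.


2*(-3+ 54) - 18*(-54-14) - 78*(14+ 3)
= 102 + 1224 - 1326 = 0

Yes, collinear (determinant = 0)


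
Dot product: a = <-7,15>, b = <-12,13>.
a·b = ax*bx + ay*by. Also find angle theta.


a·b = -7*(-12) + 15*13 = 84 + 195 = 279
|a| = sqrt(49+225) = 16.5529
|b| = sqrt(144+169) = 17.6918
cos(theta) = 279/(sqrt(274)*sqrt(313)) = 279/sqrt(85762) = 0.952701
theta = arccos(279/sqrt(85762)) = 17.6925 degrees

a·b = 279, theta = 17.6925 deg


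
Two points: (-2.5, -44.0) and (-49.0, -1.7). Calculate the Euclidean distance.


dx = -49.0 + 2.5 = -46.5
dy = -1.7 + 44.0 = 42.3
d = sqrt(2162.25 + 1789.29) = sqrt(3951.54) = 62.8613

62.8613


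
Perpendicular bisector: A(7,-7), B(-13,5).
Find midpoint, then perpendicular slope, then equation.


Midpoint = (-3, -1)
Slope of AB = dy/dx = 12/(-20) = -0.6000
Perp slope = -dx/dy = 20/12 = 1.6667
b = My - (perp slope)*Mx = -1 + (-20*(-3))/12 = -1 + 5.0000 = 4.0000

y = 1.6667x + 4.0000


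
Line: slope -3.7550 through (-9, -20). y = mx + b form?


y + 20 = -3.7550(x + 9)
y = -3.7550x - 20 + 3.7550*(-9)
y = -3.7550x - 53.7950

y = -3.7550x - 53.7950


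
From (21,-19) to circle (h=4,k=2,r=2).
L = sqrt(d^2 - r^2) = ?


d = sqrt((21-4)^2 + (-19-2)^2) = sqrt(289+441) = 27.0185
L = sqrt(730.0000 - 4) = sqrt(726.0000) = 26.9444

26.9444


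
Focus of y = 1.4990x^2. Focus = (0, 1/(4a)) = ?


a = 1.4990
4a = 5.9960
focus = (0, 1/5.9960) = (0, 0.1668)

Focus = (0, 0.1668)


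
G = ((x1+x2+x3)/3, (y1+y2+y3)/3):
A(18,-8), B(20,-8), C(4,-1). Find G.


Gx = (18+20+4)/3 = 42/3 = 14.0000
Gy = (-8- 8- 1)/3 = -17/3 = -5.6667

G = (14.0000, -5.6667)


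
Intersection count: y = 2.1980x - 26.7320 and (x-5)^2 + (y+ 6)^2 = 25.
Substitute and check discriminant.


Substitute y = 2.1980x - 26.7320: (x-5)^2 + (2.1980x- 26.7320+ 6)^2 = 25
Expand to Ax^2 + Bx + C = 0, where b-k = -20.732
A = 1+m^2 = 5.831204
B = 2(m(b-k) - h) = 2(2.1980*(-20.732) - 5) = -101.137872
C = h^2 + (b-k)^2 - r^2 = 25 + 429.815824 - 25 = 429.815824
disc = B^2-4AC = 10228.8692 - 10025.3750 = 203.4942
disc > 0

2 intersection points


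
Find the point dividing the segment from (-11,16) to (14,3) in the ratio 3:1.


Px = (3*14 + 1*(-11))/4 = 31/4 = 7.7500
Py = (3*3 + 1*16)/4 = 25/4 = 6.2500

P = (7.7500, 6.2500)


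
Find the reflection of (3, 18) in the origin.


Reflection rule for origin: (-x, -y)
(3, 18) -> (-3, -18)

(-3, -18)


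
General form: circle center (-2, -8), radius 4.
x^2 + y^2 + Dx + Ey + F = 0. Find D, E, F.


(x+ 2)^2 + (y+ 8)^2 = 4^2
D = -2h = 4, E = -2k = 16
F = h^2+k^2-r^2 = 4+64-16 = 52

D = 4, E = 16, F = 52


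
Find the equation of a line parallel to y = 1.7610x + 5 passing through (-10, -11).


Parallel lines have equal slopes.
m2 = 1.7610
b2 = -11 - 1.7610*(-10) = 6.6100

y = 1.7610x + 6.6100


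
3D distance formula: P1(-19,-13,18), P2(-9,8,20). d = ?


dx=10, dy=21, dz=2
d = sqrt(100+441+4) = sqrt(545) = 23.3452

23.3452


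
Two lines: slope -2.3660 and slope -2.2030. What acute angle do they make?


m1-m2 = -0.163
1+m1*m2 = 6.212298
tan(theta) = |-0.163/6.212298| = 0.026238
theta = arctan(|-0.163/6.212298|) = 1.5030 degrees (acute angle)

1.5030 degrees


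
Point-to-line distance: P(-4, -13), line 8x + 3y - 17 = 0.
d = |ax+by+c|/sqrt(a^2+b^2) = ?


|8*(-4) + 3*(-13) - 17| = |-88| = 88
sqrt(64 + 9) = sqrt(73) = 8.5440
d = 88/sqrt(73) = 10.2996

10.2996


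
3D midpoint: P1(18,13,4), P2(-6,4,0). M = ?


Mx = (18- 6)/2 = 6.0000
My = (13+4)/2 = 8.5000
Mz = (4+0)/2 = 2.0000

M = (6.0000, 8.5000, 2.0000)


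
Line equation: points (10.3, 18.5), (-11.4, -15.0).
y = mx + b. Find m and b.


m = (-33.5)/(-21.7) = 1.5438
b = y1 - m*x1 = 18.5 - (-33.5*10.3)/(-21.7) = 18.5 - 15.9009 = 2.5991

y = 1.5438x + 2.5991


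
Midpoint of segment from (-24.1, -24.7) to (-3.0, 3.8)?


Mx = (-24.1 - 3.0)/2 = -27.1/2 = -13.5500
My = (-24.7 + 3.8)/2 = -20.9/2 = -10.4500

(-13.5500, -10.4500)


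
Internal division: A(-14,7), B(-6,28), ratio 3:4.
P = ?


Px = (3*(-6) + 4*(-14))/7 = -74/7 = -10.5714
Py = (3*28 + 4*7)/7 = 112/7 = 16.0000

P = (-10.5714, 16.0000)


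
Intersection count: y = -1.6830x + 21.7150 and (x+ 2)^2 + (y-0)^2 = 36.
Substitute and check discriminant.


Substitute y = -1.6830x + 21.7150: (x+ 2)^2 + (-1.6830x+21.7150-0)^2 = 36
Expand to Ax^2 + Bx + C = 0, where b-k = 21.715
A = 1+m^2 = 3.832489
B = 2(m(b-k) - h) = 2(-1.6830*21.715 + 2) = -69.09269
C = h^2 + (b-k)^2 - r^2 = 4 + 471.541225 - 36 = 439.541225
disc = B^2-4AC = 4773.7998 - 6738.1476 = -1964.3478
disc < 0

0 intersection points


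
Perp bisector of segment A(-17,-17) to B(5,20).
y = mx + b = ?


Midpoint = (-6, 1.5)
Slope of AB = dy/dx = 37/22 = 1.6818
Perp slope = -dx/dy = -22/37 = -0.5946
b = My - (perp slope)*Mx = 1.5 + (22*(-6))/37 = 1.5 - 3.5676 = -2.0676

y = -0.5946x - 2.0676


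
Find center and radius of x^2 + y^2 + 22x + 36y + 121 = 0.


h = -D/2 = -22/2 = -11
k = -E/2 = -36/2 = -18
r^2 = h^2 + k^2 - F = 121 + 324 - 121 = 324
r = 18

Center (-11, -18), radius = 18


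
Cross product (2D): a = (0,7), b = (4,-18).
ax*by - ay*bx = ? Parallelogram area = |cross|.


cross = 0*(-18) - 7*4 = 0 - 28 = -28
Parallelogram area = |-28| = 28

cross = -28, parallelogram area = 28


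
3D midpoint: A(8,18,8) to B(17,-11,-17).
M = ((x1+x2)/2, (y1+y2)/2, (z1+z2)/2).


Mx = (8+17)/2 = 12.5000
My = (18- 11)/2 = 3.5000
Mz = (8- 17)/2 = -4.5000

M = (12.5000, 3.5000, -4.5000)


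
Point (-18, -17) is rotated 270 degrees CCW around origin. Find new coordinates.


cos(270) = 0, sin(270) = -1
x' = -18*0 + 17*(-1) = -17
y' = -18*(-1) - 17*0 = 18

(-17, 18)


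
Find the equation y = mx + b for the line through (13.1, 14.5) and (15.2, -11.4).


m = (-25.9)/(2.1) = -12.3333
b = y1 - m*x1 = 14.5 - (-25.9*13.1)/(2.1) = 14.5 + 161.5667 = 176.0667

y = -12.3333x + 176.0667


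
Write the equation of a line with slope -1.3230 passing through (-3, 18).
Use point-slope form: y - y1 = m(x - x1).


y - 18 = -1.3230(x + 3)
y = -1.3230x + 18 + 1.3230*(-3)
y = -1.3230x + 14.0310

y = -1.3230x + 14.0310


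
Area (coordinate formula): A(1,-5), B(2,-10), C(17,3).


1*(-10-3) = -13
2*(3+ 5) = 16
17*(-5+ 10) = 85
sum = 88
Area = |88|/2 = 44.0000

44.0000 sq units


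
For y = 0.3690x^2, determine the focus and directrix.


a = 0.3690
1/(4a) = 0.6775
Focus = (0, 0.6775)
Directrix: y = -0.6775

Focus = (0, 0.6775), Directrix: y = -0.6775


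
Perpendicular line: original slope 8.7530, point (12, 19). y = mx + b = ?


Perpendicular slope = -1/m1 = -1/8.7530 = -0.1142
b2 = y0 - m2*x0 = 19 + 12/8.7530 = 19 + 1.3710 = 20.3710

y = -0.1142x + 20.3710


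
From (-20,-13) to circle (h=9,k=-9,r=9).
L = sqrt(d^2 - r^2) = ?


d = sqrt((-20-9)^2 + (-13+ 9)^2) = sqrt(841+16) = 29.2746
L = sqrt(857.0000 - 81) = sqrt(776.0000) = 27.8568

27.8568


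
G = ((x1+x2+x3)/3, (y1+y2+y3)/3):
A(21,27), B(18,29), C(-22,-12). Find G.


Gx = (21+18- 22)/3 = 17/3 = 5.6667
Gy = (27+29- 12)/3 = 44/3 = 14.6667

G = (5.6667, 14.6667)


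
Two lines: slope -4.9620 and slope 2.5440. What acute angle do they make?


m1-m2 = -7.506
1+m1*m2 = -11.623328
tan(theta) = |-7.506/(-11.623328)| = 0.645770
theta = arctan(|-7.506/(-11.623328)|) = 32.8532 degrees (acute angle)

32.8532 degrees


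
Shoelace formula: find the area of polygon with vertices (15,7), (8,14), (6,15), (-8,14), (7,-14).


sum(xi*y_{i+1}) = 15*14 + 8*15 + 6*14 - 8*(-14) + 7*7 = 575
sum(yi*x_{i+1}) = 7*8 + 14*6 + 15*(-8) + 14*7 - 14*15 = -92
Area = |575 + 92|/2 = 667/2 = 333.5000

333.5000 sq units


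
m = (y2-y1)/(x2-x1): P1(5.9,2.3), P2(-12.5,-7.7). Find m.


dy = -7.7 - 2.3 = -10.0
dx = -12.5 - 5.9 = -18.4
m = -10.0/(-18.4) = 0.5435

m = 0.5435


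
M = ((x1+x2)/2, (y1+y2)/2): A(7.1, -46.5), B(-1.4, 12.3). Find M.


Mx = (7.1 - 1.4)/2 = 5.7/2 = 2.8500
My = (-46.5 + 12.3)/2 = -34.2/2 = -17.1000

(2.8500, -17.1000)


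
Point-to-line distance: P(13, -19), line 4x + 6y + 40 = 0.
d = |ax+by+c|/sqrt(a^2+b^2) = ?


|4*13 + 6*(-19) + 40| = |-22| = 22
sqrt(16 + 36) = sqrt(52) = 7.2111
d = 22/sqrt(52) = 3.0509

3.0509


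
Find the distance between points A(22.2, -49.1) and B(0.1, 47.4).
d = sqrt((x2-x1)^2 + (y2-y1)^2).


dx = 0.1 - 22.2 = -22.1
dy = 47.4 + 49.1 = 96.5
d = sqrt(488.41 + 9312.25) = sqrt(9800.66) = 98.9983

98.9983


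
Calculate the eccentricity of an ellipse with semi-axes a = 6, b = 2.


c = sqrt(36-4) = sqrt(32) = 5.6569
e = c/a = sqrt(32)/6 = 0.9428

e = 0.9428


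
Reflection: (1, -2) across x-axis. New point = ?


Reflection rule for x-axis: (x, -y)
(1, -2) -> (1, 2)

(1, 2)


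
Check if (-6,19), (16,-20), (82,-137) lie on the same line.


-6*(-20+ 137) + 16*(-137-19) + 82*(19+ 20)
= -702 - 2496 + 3198 = 0

Yes, collinear (determinant = 0)


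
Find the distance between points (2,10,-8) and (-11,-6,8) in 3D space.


dx=-13, dy=-16, dz=16
d = sqrt(169+256+256) = sqrt(681) = 26.0960

26.0960


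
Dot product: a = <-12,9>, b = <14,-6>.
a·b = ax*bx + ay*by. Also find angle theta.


a·b = -12*14 + 9*(-6) = -168 - 54 = -222
|a| = sqrt(144+81) = 15.0000
|b| = sqrt(196+36) = 15.2315
cos(theta) = -222/(sqrt(225)*sqrt(232)) = -222/sqrt(52200) = -0.971668
theta = arccos(-222/sqrt(52200)) = 166.3287 degrees

a·b = -222, theta = 166.3287 deg


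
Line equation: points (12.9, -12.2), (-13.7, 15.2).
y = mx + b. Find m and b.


m = (27.4)/(-26.6) = -1.0301
b = y1 - m*x1 = -12.2 - (27.4*12.9)/(-26.6) = -12.2 + 13.2880 = 1.0880

y = -1.0301x + 1.0880


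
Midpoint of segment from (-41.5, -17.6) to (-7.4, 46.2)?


Mx = (-41.5 - 7.4)/2 = -48.9/2 = -24.4500
My = (-17.6 + 46.2)/2 = 28.6/2 = 14.3000

(-24.4500, 14.3000)


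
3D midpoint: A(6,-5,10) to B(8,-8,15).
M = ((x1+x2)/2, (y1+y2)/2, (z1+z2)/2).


Mx = (6+8)/2 = 7.0000
My = (-5- 8)/2 = -6.5000
Mz = (10+15)/2 = 12.5000

M = (7.0000, -6.5000, 12.5000)


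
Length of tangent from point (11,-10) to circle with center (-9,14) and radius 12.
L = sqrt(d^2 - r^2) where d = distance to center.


d = sqrt((11+ 9)^2 + (-10-14)^2) = sqrt(400+576) = 31.2410
L = sqrt(976.0000 - 144) = sqrt(832.0000) = 28.8444

28.8444


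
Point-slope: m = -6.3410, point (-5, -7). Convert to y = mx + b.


y + 7 = -6.3410(x + 5)
y = -6.3410x - 7 + 6.3410*(-5)
y = -6.3410x - 38.7050

y = -6.3410x - 38.7050


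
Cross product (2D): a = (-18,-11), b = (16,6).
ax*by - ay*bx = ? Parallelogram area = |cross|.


cross = -18*6 + 11*16 = -108 + 176 = 68
Parallelogram area = |68| = 68

cross = 68, parallelogram area = 68


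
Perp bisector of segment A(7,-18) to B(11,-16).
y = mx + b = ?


Midpoint = (9, -17)
Slope of AB = dy/dx = 2/4 = 0.5000
Perp slope = -dx/dy = -4/2 = -2.0000
b = My - (perp slope)*Mx = -17 + (4*9)/2 = -17 + 18.0000 = 1.0000

y = -2.0000x + 1.0000


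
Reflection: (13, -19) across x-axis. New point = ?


Reflection rule for x-axis: (x, -y)
(13, -19) -> (13, 19)

(13, 19)


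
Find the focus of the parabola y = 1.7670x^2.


a = 1.7670
4a = 7.0680
focus = (0, 1/7.0680) = (0, 0.1415)

Focus = (0, 0.1415)


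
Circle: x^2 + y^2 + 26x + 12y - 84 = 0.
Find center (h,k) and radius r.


h = -D/2 = -26/2 = -13
k = -E/2 = -12/2 = -6
r^2 = h^2 + k^2 - F = 169 + 36 + 84 = 289
r = 17

Center (-13, -6), radius = 17


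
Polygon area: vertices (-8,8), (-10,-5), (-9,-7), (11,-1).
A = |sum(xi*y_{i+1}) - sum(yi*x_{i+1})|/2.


sum(xi*y_{i+1}) = -8*(-5) - 10*(-7) - 9*(-1) + 11*8 = 207
sum(yi*x_{i+1}) = 8*(-10) - 5*(-9) - 7*11 - 1*(-8) = -104
Area = |207 + 104|/2 = 311/2 = 155.5000

155.5000 sq units


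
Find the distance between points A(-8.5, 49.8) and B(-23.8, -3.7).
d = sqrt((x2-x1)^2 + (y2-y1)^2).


dx = -23.8 + 8.5 = -15.3
dy = -3.7 - 49.8 = -53.5
d = sqrt(234.09 + 2862.25) = sqrt(3096.34) = 55.6448

55.6448


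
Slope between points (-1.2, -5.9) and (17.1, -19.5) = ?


dy = -19.5 + 5.9 = -13.6
dx = 17.1 + 1.2 = 18.3
m = -13.6/18.3 = -0.7432

m = -0.7432


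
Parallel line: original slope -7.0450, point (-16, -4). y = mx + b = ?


Parallel lines have equal slopes.
m2 = -7.0450
b2 = -4 + 7.0450*(-16) = -116.7200

y = -7.0450x - 116.7200


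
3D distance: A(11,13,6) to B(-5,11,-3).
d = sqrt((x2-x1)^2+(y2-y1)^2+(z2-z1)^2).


dx=-16, dy=-2, dz=-9
d = sqrt(256+4+81) = sqrt(341) = 18.4662

18.4662


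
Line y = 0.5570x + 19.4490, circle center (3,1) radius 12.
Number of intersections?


Substitute y = 0.5570x + 19.4490: (x-3)^2 + (0.5570x+19.4490-1)^2 = 144
Expand to Ax^2 + Bx + C = 0, where b-k = 18.449
A = 1+m^2 = 1.310249
B = 2(m(b-k) - h) = 2(0.5570*18.449 - 3) = 14.552186
C = h^2 + (b-k)^2 - r^2 = 9 + 340.365601 - 144 = 205.365601
disc = B^2-4AC = 211.7661 - 1076.3203 = -864.5542
disc < 0

0 intersection points


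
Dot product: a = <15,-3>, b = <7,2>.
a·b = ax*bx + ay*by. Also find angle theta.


a·b = 15*7 - 3*2 = 105 - 6 = 99
|a| = sqrt(225+9) = 15.2971
|b| = sqrt(49+4) = 7.2801
cos(theta) = 99/(sqrt(234)*sqrt(53)) = 99/sqrt(12402) = 0.888975
theta = arccos(99/sqrt(12402)) = 27.2553 degrees

a·b = 99, theta = 27.2553 deg


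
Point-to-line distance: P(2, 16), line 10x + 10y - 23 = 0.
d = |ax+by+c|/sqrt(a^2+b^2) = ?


|10*2 + 10*16 - 23| = |157| = 157
sqrt(100 + 100) = sqrt(200) = 14.1421
d = 157/sqrt(200) = 11.1016

11.1016


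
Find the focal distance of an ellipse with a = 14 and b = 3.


c^2 = 14^2 - 3^2 = 196 - 9 = 187
c = sqrt(187) = 13.6748

c = 13.6748


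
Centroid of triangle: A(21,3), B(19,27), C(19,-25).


Gx = (21+19+19)/3 = 59/3 = 19.6667
Gy = (3+27- 25)/3 = 5/3 = 1.6667

G = (19.6667, 1.6667)


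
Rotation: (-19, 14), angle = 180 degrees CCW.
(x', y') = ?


cos(180) = -1, sin(180) = 0
x' = -19*(-1) - 14*0 = 19
y' = -19*0 + 14*(-1) = -14

(19, -14)


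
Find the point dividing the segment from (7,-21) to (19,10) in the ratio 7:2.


Px = (7*19 + 2*7)/9 = 147/9 = 16.3333
Py = (7*10 + 2*(-21))/9 = 28/9 = 3.1111

P = (16.3333, 3.1111)


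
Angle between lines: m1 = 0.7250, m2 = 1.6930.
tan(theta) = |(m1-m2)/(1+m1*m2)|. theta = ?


m1-m2 = -0.968
1+m1*m2 = 2.227425
tan(theta) = |-0.968/2.227425| = 0.434583
theta = arctan(|-0.968/2.227425|) = 23.4889 degrees (acute angle)

23.4889 degrees


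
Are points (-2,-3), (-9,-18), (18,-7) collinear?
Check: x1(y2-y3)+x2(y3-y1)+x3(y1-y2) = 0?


-2*(-18+ 7) - 9*(-7+ 3) + 18*(-3+ 18)
= 22 + 36 + 270 = 328

No, not collinear (determinant = 328)


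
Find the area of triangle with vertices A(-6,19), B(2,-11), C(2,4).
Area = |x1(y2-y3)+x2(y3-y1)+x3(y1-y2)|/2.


-6*(-11-4) = 90
2*(4-19) = -30
2*(19+ 11) = 60
sum = 120
Area = |120|/2 = 60.0000

60.0000 sq units


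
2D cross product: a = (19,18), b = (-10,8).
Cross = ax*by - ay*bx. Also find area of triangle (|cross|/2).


cross = 19*8 - 18*(-10) = 152 + 180 = 332
Triangle area = |332|/2 = 332/2 = 166.0000

cross = 332, triangle area = 166.0000


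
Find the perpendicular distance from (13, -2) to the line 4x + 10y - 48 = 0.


|4*13 + 10*(-2) - 48| = |-16| = 16
sqrt(16 + 100) = sqrt(116) = 10.7703
d = 16/sqrt(116) = 1.4856

1.4856


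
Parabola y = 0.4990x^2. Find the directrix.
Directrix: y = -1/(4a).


a = 0.4990
1/(4a) = 0.5010
directrix: y = -0.5010 = -0.5010

y = -0.5010


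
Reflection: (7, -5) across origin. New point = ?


Reflection rule for origin: (-x, -y)
(7, -5) -> (-7, 5)

(-7, 5)


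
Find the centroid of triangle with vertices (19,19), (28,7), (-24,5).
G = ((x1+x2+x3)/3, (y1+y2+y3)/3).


Gx = (19+28- 24)/3 = 23/3 = 7.6667
Gy = (19+7+5)/3 = 31/3 = 10.3333

G = (7.6667, 10.3333)


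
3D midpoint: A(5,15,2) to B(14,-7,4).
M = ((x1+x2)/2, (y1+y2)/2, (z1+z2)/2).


Mx = (5+14)/2 = 9.5000
My = (15- 7)/2 = 4.0000
Mz = (2+4)/2 = 3.0000

M = (9.5000, 4.0000, 3.0000)


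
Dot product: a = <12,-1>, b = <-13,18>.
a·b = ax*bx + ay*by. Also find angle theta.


a·b = 12*(-13) - 1*18 = -156 - 18 = -174
|a| = sqrt(144+1) = 12.0416
|b| = sqrt(169+324) = 22.2036
cos(theta) = -174/(sqrt(145)*sqrt(493)) = -174/sqrt(71485) = -0.650791
theta = arccos(-174/sqrt(71485)) = 130.6013 degrees

a·b = -174, theta = 130.6013 deg


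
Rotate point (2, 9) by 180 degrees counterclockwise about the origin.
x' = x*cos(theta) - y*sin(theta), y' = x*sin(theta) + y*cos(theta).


cos(180) = -1, sin(180) = 0
x' = 2*(-1) - 9*0 = -2
y' = 2*0 + 9*(-1) = -9

(-2, -9)


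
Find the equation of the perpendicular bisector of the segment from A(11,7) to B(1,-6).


Midpoint = (6, 0.5)
Slope of AB = dy/dx = -13/(-10) = 1.3000
Perp slope = -dx/dy = -10/13 = -0.7692
b = My - (perp slope)*Mx = 0.5 + (-10*6)/(-13) = 0.5 + 4.6154 = 5.1154

y = -0.7692x + 5.1154


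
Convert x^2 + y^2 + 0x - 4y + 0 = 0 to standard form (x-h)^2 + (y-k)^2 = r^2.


h = -D/2 = 0/2 = 0
k = -E/2 = 4/2 = 2
r^2 = h^2 + k^2 - F = 0 + 4 - 0 = 4
r = 2

Center (0, 2), radius = 2


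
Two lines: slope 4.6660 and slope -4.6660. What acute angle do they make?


m1-m2 = 9.332
1+m1*m2 = -20.771556
tan(theta) = |9.332/(-20.771556)| = 0.449268
theta = arctan(|9.332/(-20.771556)|) = 24.1929 degrees (acute angle)

24.1929 degrees


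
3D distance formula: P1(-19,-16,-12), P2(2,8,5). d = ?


dx=21, dy=24, dz=17
d = sqrt(441+576+289) = sqrt(1306) = 36.1386

36.1386


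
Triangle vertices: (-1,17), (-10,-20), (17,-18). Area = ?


-1*(-20+ 18) = 2
-10*(-18-17) = 350
17*(17+ 20) = 629
sum = 981
Area = |981|/2 = 490.5000

490.5000 sq units


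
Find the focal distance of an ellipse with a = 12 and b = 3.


c^2 = 12^2 - 3^2 = 144 - 9 = 135
c = sqrt(135) = 11.6190

c = 11.6190


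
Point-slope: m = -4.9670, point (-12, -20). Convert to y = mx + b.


y + 20 = -4.9670(x + 12)
y = -4.9670x - 20 + 4.9670*(-12)
y = -4.9670x - 79.6040

y = -4.9670x - 79.6040


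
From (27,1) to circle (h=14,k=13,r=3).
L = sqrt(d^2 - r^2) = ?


d = sqrt((27-14)^2 + (1-13)^2) = sqrt(169+144) = 17.6918
L = sqrt(313.0000 - 9) = sqrt(304.0000) = 17.4356

17.4356


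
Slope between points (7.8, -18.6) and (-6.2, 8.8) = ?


dy = 8.8 + 18.6 = 27.4
dx = -6.2 - 7.8 = -14.0
m = 27.4/(-14.0) = -1.9571

m = -1.9571


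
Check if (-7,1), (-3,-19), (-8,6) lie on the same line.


-7*(-19-6) - 3*(6-1) - 8*(1+ 19)
= 175 - 15 - 160 = 0

Yes, collinear (determinant = 0)


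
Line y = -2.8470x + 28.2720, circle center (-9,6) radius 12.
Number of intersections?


Substitute y = -2.8470x + 28.2720: (x+ 9)^2 + (-2.8470x+28.2720-6)^2 = 144
Expand to Ax^2 + Bx + C = 0, where b-k = 22.272
A = 1+m^2 = 9.105409
B = 2(m(b-k) - h) = 2(-2.8470*22.272 + 9) = -108.816768
C = h^2 + (b-k)^2 - r^2 = 81 + 496.041984 - 144 = 433.041984
disc = B^2-4AC = 11841.0890 - 15772.0975 = -3931.0085
disc < 0

0 intersection points


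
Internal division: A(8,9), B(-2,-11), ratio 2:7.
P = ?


Px = (2*(-2) + 7*8)/9 = 52/9 = 5.7778
Py = (2*(-11) + 7*9)/9 = 41/9 = 4.5556

P = (5.7778, 4.5556)


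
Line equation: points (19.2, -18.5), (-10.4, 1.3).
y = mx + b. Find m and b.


m = (19.8)/(-29.6) = -0.6689
b = y1 - m*x1 = -18.5 - (19.8*19.2)/(-29.6) = -18.5 + 12.8432 = -5.6568

y = -0.6689x - 5.6568


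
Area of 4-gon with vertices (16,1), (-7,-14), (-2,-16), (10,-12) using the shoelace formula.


sum(xi*y_{i+1}) = 16*(-14) - 7*(-16) - 2*(-12) + 10*1 = -78
sum(yi*x_{i+1}) = 1*(-7) - 14*(-2) - 16*10 - 12*16 = -331
Area = |-78 + 331|/2 = 253/2 = 126.5000

126.5000 sq units


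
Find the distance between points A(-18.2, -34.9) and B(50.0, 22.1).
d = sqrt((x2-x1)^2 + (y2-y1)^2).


dx = 50.0 + 18.2 = 68.2
dy = 22.1 + 34.9 = 57.0
d = sqrt(4651.24 + 3249.0) = sqrt(7900.24) = 88.8833

88.8833


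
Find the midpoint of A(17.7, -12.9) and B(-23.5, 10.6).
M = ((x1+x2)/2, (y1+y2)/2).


Mx = (17.7 - 23.5)/2 = -5.8/2 = -2.9000
My = (-12.9 + 10.6)/2 = -2.3/2 = -1.1500

(-2.9000, -1.1500)


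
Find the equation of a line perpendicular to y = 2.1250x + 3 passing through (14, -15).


Perpendicular slope = -1/m1 = -1/2.1250 = -0.4706
b2 = y0 - m2*x0 = -15 + 14/2.1250 = -15 + 6.5882 = -8.4118

y = -0.4706x - 8.4118


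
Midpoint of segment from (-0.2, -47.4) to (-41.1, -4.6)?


Mx = (-0.2 - 41.1)/2 = -41.3/2 = -20.6500
My = (-47.4 - 4.6)/2 = -52.0/2 = -26.0000

(-20.6500, -26.0000)


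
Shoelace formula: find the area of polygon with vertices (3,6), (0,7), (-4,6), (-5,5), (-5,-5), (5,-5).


sum(xi*y_{i+1}) = 3*7 + 0*6 - 4*5 - 5*(-5) - 5*(-5) + 5*6 = 81
sum(yi*x_{i+1}) = 6*0 + 7*(-4) + 6*(-5) + 5*(-5) - 5*5 - 5*3 = -123
Area = |81 + 123|/2 = 204/2 = 102.0000

102.0000 sq units


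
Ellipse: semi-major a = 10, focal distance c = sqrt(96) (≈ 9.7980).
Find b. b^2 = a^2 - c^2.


b^2 = 10^2 - (sqrt(96))^2 = 100 - 96 = 4
b = sqrt(4) = 2

b = 2


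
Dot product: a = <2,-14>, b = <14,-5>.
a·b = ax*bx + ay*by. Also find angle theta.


a·b = 2*14 - 14*(-5) = 28 + 70 = 98
|a| = sqrt(4+196) = 14.1421
|b| = sqrt(196+25) = 14.8661
cos(theta) = 98/(sqrt(200)*sqrt(221)) = 98/sqrt(44200) = 0.466138
theta = arccos(98/sqrt(44200)) = 62.2161 degrees

a·b = 98, theta = 62.2161 deg


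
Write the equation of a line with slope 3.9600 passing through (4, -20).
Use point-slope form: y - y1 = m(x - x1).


y + 20 = 3.9600(x - 4)
y = 3.9600x - 20 - 3.9600*4
y = 3.9600x - 35.8400

y = 3.9600x - 35.8400


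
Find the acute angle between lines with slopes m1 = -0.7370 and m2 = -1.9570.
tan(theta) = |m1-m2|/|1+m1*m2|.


m1-m2 = 1.22
1+m1*m2 = 2.442309
tan(theta) = |1.22/2.442309| = 0.499527
theta = arctan(|1.22/2.442309|) = 26.5434 degrees (acute angle)

26.5434 degrees


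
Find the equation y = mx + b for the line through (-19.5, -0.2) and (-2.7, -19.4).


m = (-19.2)/(16.8) = -1.1429
b = y1 - m*x1 = -0.2 - (-19.2*(-19.5))/(16.8) = -0.2 - 22.2857 = -22.4857

y = -1.1429x - 22.4857


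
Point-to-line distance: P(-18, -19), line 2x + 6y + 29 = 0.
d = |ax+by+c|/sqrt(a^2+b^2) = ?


|2*(-18) + 6*(-19) + 29| = |-121| = 121
sqrt(4 + 36) = sqrt(40) = 6.3246
d = 121/sqrt(40) = 19.1318

19.1318


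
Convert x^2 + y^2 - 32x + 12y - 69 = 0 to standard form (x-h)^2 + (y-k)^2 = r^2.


h = -D/2 = 32/2 = 16
k = -E/2 = -12/2 = -6
r^2 = h^2 + k^2 - F = 256 + 36 + 69 = 361
r = 19

Center (16, -6), radius = 19


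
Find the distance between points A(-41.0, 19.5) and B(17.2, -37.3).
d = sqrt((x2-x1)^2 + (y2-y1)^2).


dx = 17.2 + 41.0 = 58.2
dy = -37.3 - 19.5 = -56.8
d = sqrt(3387.24 + 3226.24) = sqrt(6613.48) = 81.3233

81.3233
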